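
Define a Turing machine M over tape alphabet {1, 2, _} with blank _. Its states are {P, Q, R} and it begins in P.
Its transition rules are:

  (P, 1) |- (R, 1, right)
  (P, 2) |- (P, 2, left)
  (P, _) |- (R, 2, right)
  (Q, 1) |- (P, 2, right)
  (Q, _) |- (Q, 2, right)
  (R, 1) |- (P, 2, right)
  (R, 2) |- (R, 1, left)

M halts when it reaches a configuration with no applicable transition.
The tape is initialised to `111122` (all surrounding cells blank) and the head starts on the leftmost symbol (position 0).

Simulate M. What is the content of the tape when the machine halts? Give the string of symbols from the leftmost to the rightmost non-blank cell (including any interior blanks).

122221

state=P head=0 tape=[1]11122_   (P,1)→(R,1,right)
state=R head=1 tape=1[1]1122_   (R,1)→(P,2,right)
state=P head=2 tape=12[1]122_   (P,1)→(R,1,right)
state=R head=3 tape=121[1]22_   (R,1)→(P,2,right)
state=P head=4 tape=1212[2]2_   (P,2)→(P,2,left)
state=P head=3 tape=121[2]22_   (P,2)→(P,2,left)
state=P head=2 tape=12[1]222_   (P,1)→(R,1,right)
state=R head=3 tape=121[2]22_   (R,2)→(R,1,left)
state=R head=2 tape=12[1]122_   (R,1)→(P,2,right)
state=P head=3 tape=122[1]22_   (P,1)→(R,1,right)
state=R head=4 tape=1221[2]2_   (R,2)→(R,1,left)
state=R head=3 tape=122[1]12_   (R,1)→(P,2,right)
state=P head=4 tape=1222[1]2_   (P,1)→(R,1,right)
state=R head=5 tape=12221[2]_   (R,2)→(R,1,left)
state=R head=4 tape=1222[1]1_   (R,1)→(P,2,right)
state=P head=5 tape=12222[1]_   (P,1)→(R,1,right)
state=R head=6 tape=122221[_]
The non-blank tape span at halt is 122221.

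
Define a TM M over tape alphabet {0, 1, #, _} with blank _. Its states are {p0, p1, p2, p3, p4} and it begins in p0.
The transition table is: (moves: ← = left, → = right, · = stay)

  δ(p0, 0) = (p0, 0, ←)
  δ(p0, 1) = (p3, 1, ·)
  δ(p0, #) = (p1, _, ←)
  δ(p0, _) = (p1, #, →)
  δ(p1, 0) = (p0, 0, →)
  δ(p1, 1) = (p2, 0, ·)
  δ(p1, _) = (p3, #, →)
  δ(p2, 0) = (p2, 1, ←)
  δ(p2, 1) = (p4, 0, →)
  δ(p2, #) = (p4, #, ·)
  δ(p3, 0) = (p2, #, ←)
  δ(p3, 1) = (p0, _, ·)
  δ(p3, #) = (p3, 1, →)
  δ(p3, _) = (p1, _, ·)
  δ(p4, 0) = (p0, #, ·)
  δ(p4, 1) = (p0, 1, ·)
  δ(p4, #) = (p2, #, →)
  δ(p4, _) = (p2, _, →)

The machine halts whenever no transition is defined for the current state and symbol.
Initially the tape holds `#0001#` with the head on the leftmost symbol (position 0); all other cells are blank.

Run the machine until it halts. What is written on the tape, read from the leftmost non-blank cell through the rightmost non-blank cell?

p0 | _[#]0001#_   read # → write _, move ←, go to p1
p1 | [_]_0001#_   read _ → write #, move →, go to p3
p3 | #[_]0001#_   read _ → write _, move ·, go to p1
p1 | #[_]0001#_   read _ → write #, move →, go to p3
p3 | ##[0]001#_   read 0 → write #, move ←, go to p2
p2 | #[#]#001#_   read # → write #, move ·, go to p4
p4 | #[#]#001#_   read # → write #, move →, go to p2
p2 | ##[#]001#_   read # → write #, move ·, go to p4
p4 | ##[#]001#_   read # → write #, move →, go to p2
p2 | ###[0]01#_   read 0 → write 1, move ←, go to p2
p2 | ##[#]101#_   read # → write #, move ·, go to p4
p4 | ##[#]101#_   read # → write #, move →, go to p2
p2 | ###[1]01#_   read 1 → write 0, move →, go to p4
p4 | ###0[0]1#_   read 0 → write #, move ·, go to p0
p0 | ###0[#]1#_   read # → write _, move ←, go to p1
p1 | ###[0]_1#_   read 0 → write 0, move →, go to p0
p0 | ###0[_]1#_   read _ → write #, move →, go to p1
p1 | ###0#[1]#_   read 1 → write 0, move ·, go to p2
p2 | ###0#[0]#_   read 0 → write 1, move ←, go to p2
p2 | ###0[#]1#_   read # → write #, move ·, go to p4
p4 | ###0[#]1#_   read # → write #, move →, go to p2
p2 | ###0#[1]#_   read 1 → write 0, move →, go to p4
p4 | ###0#0[#]_   read # → write #, move →, go to p2
p2 | ###0#0#[_]
The non-blank tape span at halt is ###0#0#.

###0#0#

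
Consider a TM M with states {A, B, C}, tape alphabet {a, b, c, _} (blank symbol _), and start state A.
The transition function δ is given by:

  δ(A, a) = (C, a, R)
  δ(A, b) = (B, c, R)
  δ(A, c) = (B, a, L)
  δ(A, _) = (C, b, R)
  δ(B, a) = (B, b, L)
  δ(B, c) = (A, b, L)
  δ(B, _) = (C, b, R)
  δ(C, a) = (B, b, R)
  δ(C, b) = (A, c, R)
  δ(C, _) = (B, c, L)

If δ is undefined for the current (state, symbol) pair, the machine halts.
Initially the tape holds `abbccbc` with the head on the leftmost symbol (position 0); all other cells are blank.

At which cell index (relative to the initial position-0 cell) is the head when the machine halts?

A | [a]bbccbc___   read a → write a, move R, go to C
C | a[b]bccbc___   read b → write c, move R, go to A
A | ac[b]ccbc___   read b → write c, move R, go to B
B | acc[c]cbc___   read c → write b, move L, go to A
A | ac[c]bcbc___   read c → write a, move L, go to B
B | a[c]abcbc___   read c → write b, move L, go to A
A | [a]babcbc___   read a → write a, move R, go to C
C | a[b]abcbc___   read b → write c, move R, go to A
A | ac[a]bcbc___   read a → write a, move R, go to C
C | aca[b]cbc___   read b → write c, move R, go to A
A | acac[c]bc___   read c → write a, move L, go to B
B | aca[c]abc___   read c → write b, move L, go to A
A | ac[a]babc___   read a → write a, move R, go to C
C | aca[b]abc___   read b → write c, move R, go to A
A | acac[a]bc___   read a → write a, move R, go to C
C | acaca[b]c___   read b → write c, move R, go to A
A | acacac[c]___   read c → write a, move L, go to B
B | acaca[c]a___   read c → write b, move L, go to A
A | acac[a]ba___   read a → write a, move R, go to C
C | acaca[b]a___   read b → write c, move R, go to A
A | acacac[a]___   read a → write a, move R, go to C
C | acacaca[_]__   read _ → write c, move L, go to B
B | acacac[a]c__   read a → write b, move L, go to B
B | acaca[c]bc__   read c → write b, move L, go to A
A | acac[a]bbc__   read a → write a, move R, go to C
C | acaca[b]bc__   read b → write c, move R, go to A
A | acacac[b]c__   read b → write c, move R, go to B
B | acacacc[c]__   read c → write b, move L, go to A
A | acacac[c]b__   read c → write a, move L, go to B
B | acaca[c]ab__   read c → write b, move L, go to A
A | acac[a]bab__   read a → write a, move R, go to C
C | acaca[b]ab__   read b → write c, move R, go to A
A | acacac[a]b__   read a → write a, move R, go to C
C | acacaca[b]__   read b → write c, move R, go to A
A | acacacac[_]_   read _ → write b, move R, go to C
C | acacacacb[_]   read _ → write c, move L, go to B
B | acacacac[b]c
At halt the head is at cell 8.

8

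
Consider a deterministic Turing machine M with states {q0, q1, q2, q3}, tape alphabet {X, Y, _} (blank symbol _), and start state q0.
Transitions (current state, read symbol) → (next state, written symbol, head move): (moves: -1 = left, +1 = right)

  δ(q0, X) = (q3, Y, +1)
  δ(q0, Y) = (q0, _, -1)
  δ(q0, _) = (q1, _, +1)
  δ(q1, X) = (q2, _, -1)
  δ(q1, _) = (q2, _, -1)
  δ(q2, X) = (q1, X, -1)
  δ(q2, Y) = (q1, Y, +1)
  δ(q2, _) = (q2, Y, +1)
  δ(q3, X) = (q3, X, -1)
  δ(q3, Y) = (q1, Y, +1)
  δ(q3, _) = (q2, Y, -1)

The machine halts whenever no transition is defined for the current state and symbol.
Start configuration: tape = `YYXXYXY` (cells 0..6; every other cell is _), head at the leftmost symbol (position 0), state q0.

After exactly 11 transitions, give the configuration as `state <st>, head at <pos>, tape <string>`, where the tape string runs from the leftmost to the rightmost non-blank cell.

state=q0 head=0 tape=_[Y]YXXYXY   (q0,Y)→(q0,_,-1)
state=q0 head=-1 tape=[_]_YXXYXY   (q0,_)→(q1,_,+1)
state=q1 head=0 tape=_[_]YXXYXY   (q1,_)→(q2,_,-1)
state=q2 head=-1 tape=[_]_YXXYXY   (q2,_)→(q2,Y,+1)
state=q2 head=0 tape=Y[_]YXXYXY   (q2,_)→(q2,Y,+1)
state=q2 head=1 tape=YY[Y]XXYXY   (q2,Y)→(q1,Y,+1)
state=q1 head=2 tape=YYY[X]XYXY   (q1,X)→(q2,_,-1)
state=q2 head=1 tape=YY[Y]_XYXY   (q2,Y)→(q1,Y,+1)
state=q1 head=2 tape=YYY[_]XYXY   (q1,_)→(q2,_,-1)
state=q2 head=1 tape=YY[Y]_XYXY   (q2,Y)→(q1,Y,+1)
state=q1 head=2 tape=YYY[_]XYXY   (q1,_)→(q2,_,-1)
state=q2 head=1 tape=YY[Y]_XYXY
After 11 steps: state q2, head at 1, tape YYY_XYXY.

state q2, head at 1, tape YYY_XYXY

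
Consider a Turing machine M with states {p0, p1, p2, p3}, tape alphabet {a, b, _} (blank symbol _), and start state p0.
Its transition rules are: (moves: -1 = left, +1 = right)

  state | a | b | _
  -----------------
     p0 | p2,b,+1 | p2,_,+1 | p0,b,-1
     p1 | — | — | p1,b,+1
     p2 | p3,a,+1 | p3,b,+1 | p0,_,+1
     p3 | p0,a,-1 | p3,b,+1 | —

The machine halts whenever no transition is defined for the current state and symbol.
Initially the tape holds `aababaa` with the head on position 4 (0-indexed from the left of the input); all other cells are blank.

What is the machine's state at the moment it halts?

p0 | aaba[b]aa_   read b → write _, move +1, go to p2
p2 | aaba_[a]a_   read a → write a, move +1, go to p3
p3 | aaba_a[a]_   read a → write a, move -1, go to p0
p0 | aaba_[a]a_   read a → write b, move +1, go to p2
p2 | aaba_b[a]_   read a → write a, move +1, go to p3
p3 | aaba_ba[_]
No transition is defined for (p3, _); M halts in state p3.

p3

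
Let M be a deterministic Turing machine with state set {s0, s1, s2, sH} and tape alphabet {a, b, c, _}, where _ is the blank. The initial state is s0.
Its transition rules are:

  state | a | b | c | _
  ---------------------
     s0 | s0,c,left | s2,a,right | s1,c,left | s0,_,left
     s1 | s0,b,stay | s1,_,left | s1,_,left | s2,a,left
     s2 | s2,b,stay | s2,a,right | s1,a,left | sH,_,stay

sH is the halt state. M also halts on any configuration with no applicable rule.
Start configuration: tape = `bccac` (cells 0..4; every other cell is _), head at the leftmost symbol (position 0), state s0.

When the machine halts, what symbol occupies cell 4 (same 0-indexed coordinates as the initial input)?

a

s0 | [b]ccac_   read b → write a, move right, go to s2
s2 | a[c]cac_   read c → write a, move left, go to s1
s1 | [a]acac_   read a → write b, move stay, go to s0
s0 | [b]acac_   read b → write a, move right, go to s2
s2 | a[a]cac_   read a → write b, move stay, go to s2
s2 | a[b]cac_   read b → write a, move right, go to s2
s2 | aa[c]ac_   read c → write a, move left, go to s1
s1 | a[a]aac_   read a → write b, move stay, go to s0
s0 | a[b]aac_   read b → write a, move right, go to s2
s2 | aa[a]ac_   read a → write b, move stay, go to s2
s2 | aa[b]ac_   read b → write a, move right, go to s2
s2 | aaa[a]c_   read a → write b, move stay, go to s2
s2 | aaa[b]c_   read b → write a, move right, go to s2
s2 | aaaa[c]_   read c → write a, move left, go to s1
s1 | aaa[a]a_   read a → write b, move stay, go to s0
s0 | aaa[b]a_   read b → write a, move right, go to s2
s2 | aaaa[a]_   read a → write b, move stay, go to s2
s2 | aaaa[b]_   read b → write a, move right, go to s2
s2 | aaaaa[_]   read _ → write _, move stay, go to sH
sH | aaaaa[_]
Cell 4 holds a when M halts.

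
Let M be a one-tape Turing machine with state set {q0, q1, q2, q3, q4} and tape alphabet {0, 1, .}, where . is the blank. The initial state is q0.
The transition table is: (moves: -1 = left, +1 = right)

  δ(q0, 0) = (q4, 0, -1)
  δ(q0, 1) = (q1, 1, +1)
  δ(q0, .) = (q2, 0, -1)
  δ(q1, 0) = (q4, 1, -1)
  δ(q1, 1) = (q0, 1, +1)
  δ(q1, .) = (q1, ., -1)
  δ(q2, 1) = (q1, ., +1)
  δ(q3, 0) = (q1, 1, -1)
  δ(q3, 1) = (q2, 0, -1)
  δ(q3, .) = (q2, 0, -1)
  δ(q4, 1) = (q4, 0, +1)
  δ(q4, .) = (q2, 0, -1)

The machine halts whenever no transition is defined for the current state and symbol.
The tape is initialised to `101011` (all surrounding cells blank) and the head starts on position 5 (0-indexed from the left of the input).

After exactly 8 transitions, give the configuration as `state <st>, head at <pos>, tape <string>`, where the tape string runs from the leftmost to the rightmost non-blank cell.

state q1, head at 5, tape 1010.01

state=q0 head=5 tape=10101[1].   (q0,1)→(q1,1,+1)
state=q1 head=6 tape=101011[.]   (q1,.)→(q1,.,-1)
state=q1 head=5 tape=10101[1].   (q1,1)→(q0,1,+1)
state=q0 head=6 tape=101011[.]   (q0,.)→(q2,0,-1)
state=q2 head=5 tape=10101[1]0   (q2,1)→(q1,.,+1)
state=q1 head=6 tape=10101.[0]   (q1,0)→(q4,1,-1)
state=q4 head=5 tape=10101[.]1   (q4,.)→(q2,0,-1)
state=q2 head=4 tape=1010[1]01   (q2,1)→(q1,.,+1)
state=q1 head=5 tape=1010.[0]1
After 8 steps: state q1, head at 5, tape 1010.01.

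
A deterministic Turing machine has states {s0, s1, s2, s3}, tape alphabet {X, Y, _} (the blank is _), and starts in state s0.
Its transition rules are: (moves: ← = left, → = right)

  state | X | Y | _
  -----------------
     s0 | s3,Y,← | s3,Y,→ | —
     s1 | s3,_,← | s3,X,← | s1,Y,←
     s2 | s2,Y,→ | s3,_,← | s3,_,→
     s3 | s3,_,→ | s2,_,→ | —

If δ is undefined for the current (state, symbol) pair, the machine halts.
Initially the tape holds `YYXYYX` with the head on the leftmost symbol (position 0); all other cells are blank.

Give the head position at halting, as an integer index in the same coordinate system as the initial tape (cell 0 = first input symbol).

s0 | [Y]YXYYX__   read Y → write Y, move →, go to s3
s3 | Y[Y]XYYX__   read Y → write _, move →, go to s2
s2 | Y_[X]YYX__   read X → write Y, move →, go to s2
s2 | Y_Y[Y]YX__   read Y → write _, move ←, go to s3
s3 | Y_[Y]_YX__   read Y → write _, move →, go to s2
s2 | Y__[_]YX__   read _ → write _, move →, go to s3
s3 | Y___[Y]X__   read Y → write _, move →, go to s2
s2 | Y____[X]__   read X → write Y, move →, go to s2
s2 | Y____Y[_]_   read _ → write _, move →, go to s3
s3 | Y____Y_[_]
At halt the head is at cell 7.

7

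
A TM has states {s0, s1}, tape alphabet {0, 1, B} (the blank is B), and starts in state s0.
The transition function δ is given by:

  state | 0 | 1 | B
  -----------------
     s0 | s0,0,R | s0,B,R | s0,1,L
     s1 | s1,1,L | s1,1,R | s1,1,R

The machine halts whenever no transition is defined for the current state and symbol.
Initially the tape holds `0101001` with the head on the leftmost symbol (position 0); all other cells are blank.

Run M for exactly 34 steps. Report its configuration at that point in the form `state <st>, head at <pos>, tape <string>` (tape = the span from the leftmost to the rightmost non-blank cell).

s0 | [0]101001BBBB   read 0 → write 0, move R, go to s0
s0 | 0[1]01001BBBB   read 1 → write B, move R, go to s0
s0 | 0B[0]1001BBBB   read 0 → write 0, move R, go to s0
s0 | 0B0[1]001BBBB   read 1 → write B, move R, go to s0
s0 | 0B0B[0]01BBBB   read 0 → write 0, move R, go to s0
s0 | 0B0B0[0]1BBBB   read 0 → write 0, move R, go to s0
s0 | 0B0B00[1]BBBB   read 1 → write B, move R, go to s0
s0 | 0B0B00B[B]BBB   read B → write 1, move L, go to s0
s0 | 0B0B00[B]1BBB   read B → write 1, move L, go to s0
s0 | 0B0B0[0]11BBB   read 0 → write 0, move R, go to s0
s0 | 0B0B00[1]1BBB   read 1 → write B, move R, go to s0
s0 | 0B0B00B[1]BBB   read 1 → write B, move R, go to s0
s0 | 0B0B00BB[B]BB   read B → write 1, move L, go to s0
s0 | 0B0B00B[B]1BB   read B → write 1, move L, go to s0
s0 | 0B0B00[B]11BB   read B → write 1, move L, go to s0
s0 | 0B0B0[0]111BB   read 0 → write 0, move R, go to s0
s0 | 0B0B00[1]11BB   read 1 → write B, move R, go to s0
s0 | 0B0B00B[1]1BB   read 1 → write B, move R, go to s0
s0 | 0B0B00BB[1]BB   read 1 → write B, move R, go to s0
s0 | 0B0B00BBB[B]B   read B → write 1, move L, go to s0
s0 | 0B0B00BB[B]1B   read B → write 1, move L, go to s0
s0 | 0B0B00B[B]11B   read B → write 1, move L, go to s0
s0 | 0B0B00[B]111B   read B → write 1, move L, go to s0
s0 | 0B0B0[0]1111B   read 0 → write 0, move R, go to s0
s0 | 0B0B00[1]111B   read 1 → write B, move R, go to s0
s0 | 0B0B00B[1]11B   read 1 → write B, move R, go to s0
s0 | 0B0B00BB[1]1B   read 1 → write B, move R, go to s0
s0 | 0B0B00BBB[1]B   read 1 → write B, move R, go to s0
s0 | 0B0B00BBBB[B]   read B → write 1, move L, go to s0
s0 | 0B0B00BBB[B]1   read B → write 1, move L, go to s0
s0 | 0B0B00BB[B]11   read B → write 1, move L, go to s0
s0 | 0B0B00B[B]111   read B → write 1, move L, go to s0
s0 | 0B0B00[B]1111   read B → write 1, move L, go to s0
s0 | 0B0B0[0]11111   read 0 → write 0, move R, go to s0
s0 | 0B0B00[1]1111
After 34 steps: state s0, head at 6, tape 0B0B0011111.

state s0, head at 6, tape 0B0B0011111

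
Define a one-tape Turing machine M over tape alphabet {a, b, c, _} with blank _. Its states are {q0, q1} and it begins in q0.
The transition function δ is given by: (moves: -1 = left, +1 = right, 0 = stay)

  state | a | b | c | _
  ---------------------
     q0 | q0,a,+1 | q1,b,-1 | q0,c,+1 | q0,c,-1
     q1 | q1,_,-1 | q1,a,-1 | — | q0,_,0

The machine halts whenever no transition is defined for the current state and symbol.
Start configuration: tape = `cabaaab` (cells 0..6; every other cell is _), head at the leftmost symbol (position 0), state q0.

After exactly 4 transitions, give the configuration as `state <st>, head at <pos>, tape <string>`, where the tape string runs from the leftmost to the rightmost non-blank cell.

state=q0 head=0 tape=[c]abaaab   (q0,c)→(q0,c,+1)
state=q0 head=1 tape=c[a]baaab   (q0,a)→(q0,a,+1)
state=q0 head=2 tape=ca[b]aaab   (q0,b)→(q1,b,-1)
state=q1 head=1 tape=c[a]baaab   (q1,a)→(q1,_,-1)
state=q1 head=0 tape=[c]_baaab
After 4 steps: state q1, head at 0, tape c_baaab.

state q1, head at 0, tape c_baaab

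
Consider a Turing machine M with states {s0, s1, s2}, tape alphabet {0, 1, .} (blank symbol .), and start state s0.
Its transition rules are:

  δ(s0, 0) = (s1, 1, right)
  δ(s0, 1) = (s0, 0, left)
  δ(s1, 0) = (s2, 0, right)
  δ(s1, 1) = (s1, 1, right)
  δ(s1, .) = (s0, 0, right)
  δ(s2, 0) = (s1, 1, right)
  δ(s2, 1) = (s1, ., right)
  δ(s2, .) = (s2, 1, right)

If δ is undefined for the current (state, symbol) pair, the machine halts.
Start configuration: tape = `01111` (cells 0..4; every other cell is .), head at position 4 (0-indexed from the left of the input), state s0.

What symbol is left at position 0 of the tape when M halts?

1

s0 | 0111[1]..   read 1 → write 0, move left, go to s0
s0 | 011[1]0..   read 1 → write 0, move left, go to s0
s0 | 01[1]00..   read 1 → write 0, move left, go to s0
s0 | 0[1]000..   read 1 → write 0, move left, go to s0
s0 | [0]0000..   read 0 → write 1, move right, go to s1
s1 | 1[0]000..   read 0 → write 0, move right, go to s2
s2 | 10[0]00..   read 0 → write 1, move right, go to s1
s1 | 101[0]0..   read 0 → write 0, move right, go to s2
s2 | 1010[0]..   read 0 → write 1, move right, go to s1
s1 | 10101[.].   read . → write 0, move right, go to s0
s0 | 101010[.]
Cell 0 holds 1 when M halts.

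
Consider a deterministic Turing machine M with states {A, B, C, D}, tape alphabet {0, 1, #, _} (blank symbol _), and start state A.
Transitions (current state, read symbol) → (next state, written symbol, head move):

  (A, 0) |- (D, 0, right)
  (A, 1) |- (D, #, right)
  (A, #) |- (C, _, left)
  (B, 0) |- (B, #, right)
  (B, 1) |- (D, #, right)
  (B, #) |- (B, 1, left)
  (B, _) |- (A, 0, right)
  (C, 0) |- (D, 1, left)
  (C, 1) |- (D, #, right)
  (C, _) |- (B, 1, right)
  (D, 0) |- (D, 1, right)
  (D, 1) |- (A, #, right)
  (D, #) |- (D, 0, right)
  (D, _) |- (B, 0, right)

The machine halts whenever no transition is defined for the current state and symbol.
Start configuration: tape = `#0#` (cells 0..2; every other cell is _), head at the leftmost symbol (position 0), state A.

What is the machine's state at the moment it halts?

A

A | _[#]0#___   read # → write _, move left, go to C
C | [_]_0#___   read _ → write 1, move right, go to B
B | 1[_]0#___   read _ → write 0, move right, go to A
A | 10[0]#___   read 0 → write 0, move right, go to D
D | 100[#]___   read # → write 0, move right, go to D
D | 1000[_]__   read _ → write 0, move right, go to B
B | 10000[_]_   read _ → write 0, move right, go to A
A | 100000[_]
No transition is defined for (A, _); M halts in state A.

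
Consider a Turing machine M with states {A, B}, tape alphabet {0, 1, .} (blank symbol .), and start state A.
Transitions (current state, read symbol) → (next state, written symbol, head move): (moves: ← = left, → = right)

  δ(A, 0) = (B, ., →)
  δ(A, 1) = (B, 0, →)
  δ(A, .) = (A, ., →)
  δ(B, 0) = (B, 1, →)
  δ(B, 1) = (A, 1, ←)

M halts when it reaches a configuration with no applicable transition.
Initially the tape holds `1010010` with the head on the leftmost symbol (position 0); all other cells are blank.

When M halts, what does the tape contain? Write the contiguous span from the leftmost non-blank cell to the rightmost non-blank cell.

0.01.01

A | [1]010010.   read 1 → write 0, move →, go to B
B | 0[0]10010.   read 0 → write 1, move →, go to B
B | 01[1]0010.   read 1 → write 1, move ←, go to A
A | 0[1]10010.   read 1 → write 0, move →, go to B
B | 00[1]0010.   read 1 → write 1, move ←, go to A
A | 0[0]10010.   read 0 → write ., move →, go to B
B | 0.[1]0010.   read 1 → write 1, move ←, go to A
A | 0[.]10010.   read . → write ., move →, go to A
A | 0.[1]0010.   read 1 → write 0, move →, go to B
B | 0.0[0]010.   read 0 → write 1, move →, go to B
B | 0.01[0]10.   read 0 → write 1, move →, go to B
B | 0.011[1]0.   read 1 → write 1, move ←, go to A
A | 0.01[1]10.   read 1 → write 0, move →, go to B
B | 0.010[1]0.   read 1 → write 1, move ←, go to A
A | 0.01[0]10.   read 0 → write ., move →, go to B
B | 0.01.[1]0.   read 1 → write 1, move ←, go to A
A | 0.01[.]10.   read . → write ., move →, go to A
A | 0.01.[1]0.   read 1 → write 0, move →, go to B
B | 0.01.0[0].   read 0 → write 1, move →, go to B
B | 0.01.01[.]
The non-blank tape span at halt is 0.01.01.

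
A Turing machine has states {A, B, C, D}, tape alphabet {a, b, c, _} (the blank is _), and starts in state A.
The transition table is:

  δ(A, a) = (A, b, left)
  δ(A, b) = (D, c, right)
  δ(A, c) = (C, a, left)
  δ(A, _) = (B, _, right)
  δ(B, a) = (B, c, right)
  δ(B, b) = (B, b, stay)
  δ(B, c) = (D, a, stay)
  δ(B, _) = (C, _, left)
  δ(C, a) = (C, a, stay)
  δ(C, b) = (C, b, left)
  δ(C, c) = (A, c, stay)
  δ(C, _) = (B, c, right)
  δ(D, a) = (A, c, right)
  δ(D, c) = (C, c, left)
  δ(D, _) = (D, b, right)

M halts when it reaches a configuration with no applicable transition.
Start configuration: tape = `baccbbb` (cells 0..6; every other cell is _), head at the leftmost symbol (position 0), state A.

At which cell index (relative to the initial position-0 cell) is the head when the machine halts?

A | _[b]accbbb   read b → write c, move right, go to D
D | _c[a]ccbbb   read a → write c, move right, go to A
A | _cc[c]cbbb   read c → write a, move left, go to C
C | _c[c]acbbb   read c → write c, move stay, go to A
A | _c[c]acbbb   read c → write a, move left, go to C
C | _[c]aacbbb   read c → write c, move stay, go to A
A | _[c]aacbbb   read c → write a, move left, go to C
C | [_]aaacbbb   read _ → write c, move right, go to B
B | c[a]aacbbb   read a → write c, move right, go to B
B | cc[a]acbbb   read a → write c, move right, go to B
B | ccc[a]cbbb   read a → write c, move right, go to B
B | cccc[c]bbb   read c → write a, move stay, go to D
D | cccc[a]bbb   read a → write c, move right, go to A
A | ccccc[b]bb   read b → write c, move right, go to D
D | cccccc[b]b
At halt the head is at cell 5.

5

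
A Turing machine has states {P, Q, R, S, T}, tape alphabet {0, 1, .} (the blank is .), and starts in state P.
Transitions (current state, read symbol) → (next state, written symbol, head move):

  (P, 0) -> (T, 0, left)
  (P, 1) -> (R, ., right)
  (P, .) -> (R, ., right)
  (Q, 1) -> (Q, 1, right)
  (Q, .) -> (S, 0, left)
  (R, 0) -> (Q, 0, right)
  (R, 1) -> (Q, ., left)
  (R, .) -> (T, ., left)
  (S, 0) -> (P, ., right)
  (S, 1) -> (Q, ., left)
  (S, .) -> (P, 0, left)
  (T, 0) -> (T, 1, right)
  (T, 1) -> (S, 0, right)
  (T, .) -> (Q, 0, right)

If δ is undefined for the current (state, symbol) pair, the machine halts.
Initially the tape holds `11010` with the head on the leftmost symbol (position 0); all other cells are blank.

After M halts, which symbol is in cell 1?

P | ..[1]1010   read 1 → write ., move right, go to R
R | ...[1]010   read 1 → write ., move left, go to Q
Q | ..[.].010   read . → write 0, move left, go to S
S | .[.]0.010   read . → write 0, move left, go to P
P | [.]00.010   read . → write ., move right, go to R
R | .[0]0.010   read 0 → write 0, move right, go to Q
Q | .0[0].010
Cell 1 holds . when M halts.

.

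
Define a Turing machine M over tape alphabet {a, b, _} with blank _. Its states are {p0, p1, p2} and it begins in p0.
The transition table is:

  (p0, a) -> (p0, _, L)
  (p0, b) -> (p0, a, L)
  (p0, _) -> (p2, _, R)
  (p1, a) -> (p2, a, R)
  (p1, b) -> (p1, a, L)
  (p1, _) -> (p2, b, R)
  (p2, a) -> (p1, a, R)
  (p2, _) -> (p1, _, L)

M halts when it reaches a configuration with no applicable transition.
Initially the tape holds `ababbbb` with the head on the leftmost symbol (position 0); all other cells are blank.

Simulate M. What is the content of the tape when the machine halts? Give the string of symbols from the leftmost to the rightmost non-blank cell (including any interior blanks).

babbabbbb

state=p0 head=0 tape=__[a]babbbb   (p0,a)→(p0,_,L)
state=p0 head=-1 tape=_[_]_babbbb   (p0,_)→(p2,_,R)
state=p2 head=0 tape=__[_]babbbb   (p2,_)→(p1,_,L)
state=p1 head=-1 tape=_[_]_babbbb   (p1,_)→(p2,b,R)
state=p2 head=0 tape=_b[_]babbbb   (p2,_)→(p1,_,L)
state=p1 head=-1 tape=_[b]_babbbb   (p1,b)→(p1,a,L)
state=p1 head=-2 tape=[_]a_babbbb   (p1,_)→(p2,b,R)
state=p2 head=-1 tape=b[a]_babbbb   (p2,a)→(p1,a,R)
state=p1 head=0 tape=ba[_]babbbb   (p1,_)→(p2,b,R)
state=p2 head=1 tape=bab[b]abbbb
The non-blank tape span at halt is babbabbbb.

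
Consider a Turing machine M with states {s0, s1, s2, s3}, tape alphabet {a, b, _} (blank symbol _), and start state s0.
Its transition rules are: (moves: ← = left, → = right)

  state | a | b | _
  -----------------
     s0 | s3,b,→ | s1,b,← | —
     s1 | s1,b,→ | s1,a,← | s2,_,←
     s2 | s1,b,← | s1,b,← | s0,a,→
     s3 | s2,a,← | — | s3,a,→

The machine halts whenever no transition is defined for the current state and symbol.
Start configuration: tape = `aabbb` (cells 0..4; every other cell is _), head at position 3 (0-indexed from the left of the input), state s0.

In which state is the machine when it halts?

s0

state=s0 head=3 tape=__aab[b]b   (s0,b)→(s1,b,←)
state=s1 head=2 tape=__aa[b]bb   (s1,b)→(s1,a,←)
state=s1 head=1 tape=__a[a]abb   (s1,a)→(s1,b,→)
state=s1 head=2 tape=__ab[a]bb   (s1,a)→(s1,b,→)
state=s1 head=3 tape=__abb[b]b   (s1,b)→(s1,a,←)
state=s1 head=2 tape=__ab[b]ab   (s1,b)→(s1,a,←)
state=s1 head=1 tape=__a[b]aab   (s1,b)→(s1,a,←)
state=s1 head=0 tape=__[a]aaab   (s1,a)→(s1,b,→)
state=s1 head=1 tape=__b[a]aab   (s1,a)→(s1,b,→)
state=s1 head=2 tape=__bb[a]ab   (s1,a)→(s1,b,→)
state=s1 head=3 tape=__bbb[a]b   (s1,a)→(s1,b,→)
state=s1 head=4 tape=__bbbb[b]   (s1,b)→(s1,a,←)
state=s1 head=3 tape=__bbb[b]a   (s1,b)→(s1,a,←)
state=s1 head=2 tape=__bb[b]aa   (s1,b)→(s1,a,←)
state=s1 head=1 tape=__b[b]aaa   (s1,b)→(s1,a,←)
state=s1 head=0 tape=__[b]aaaa   (s1,b)→(s1,a,←)
state=s1 head=-1 tape=_[_]aaaaa   (s1,_)→(s2,_,←)
state=s2 head=-2 tape=[_]_aaaaa   (s2,_)→(s0,a,→)
state=s0 head=-1 tape=a[_]aaaaa
No transition is defined for (s0, _); M halts in state s0.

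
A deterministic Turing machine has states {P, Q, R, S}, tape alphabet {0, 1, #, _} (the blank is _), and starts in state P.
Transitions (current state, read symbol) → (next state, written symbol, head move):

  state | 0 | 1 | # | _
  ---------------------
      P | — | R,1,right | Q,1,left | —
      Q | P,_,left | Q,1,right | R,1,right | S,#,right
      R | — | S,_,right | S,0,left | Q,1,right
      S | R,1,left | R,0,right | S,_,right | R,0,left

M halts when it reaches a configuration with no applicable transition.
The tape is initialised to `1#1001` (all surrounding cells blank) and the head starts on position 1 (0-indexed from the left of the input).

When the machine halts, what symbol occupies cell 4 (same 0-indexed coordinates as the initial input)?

1

P | 1[#]1001__   read # → write 1, move left, go to Q
Q | [1]11001__   read 1 → write 1, move right, go to Q
Q | 1[1]1001__   read 1 → write 1, move right, go to Q
Q | 11[1]001__   read 1 → write 1, move right, go to Q
Q | 111[0]01__   read 0 → write _, move left, go to P
P | 11[1]_01__   read 1 → write 1, move right, go to R
R | 111[_]01__   read _ → write 1, move right, go to Q
Q | 1111[0]1__   read 0 → write _, move left, go to P
P | 111[1]_1__   read 1 → write 1, move right, go to R
R | 1111[_]1__   read _ → write 1, move right, go to Q
Q | 11111[1]__   read 1 → write 1, move right, go to Q
Q | 111111[_]_   read _ → write #, move right, go to S
S | 111111#[_]   read _ → write 0, move left, go to R
R | 111111[#]0   read # → write 0, move left, go to S
S | 11111[1]00   read 1 → write 0, move right, go to R
R | 111110[0]0
Cell 4 holds 1 when M halts.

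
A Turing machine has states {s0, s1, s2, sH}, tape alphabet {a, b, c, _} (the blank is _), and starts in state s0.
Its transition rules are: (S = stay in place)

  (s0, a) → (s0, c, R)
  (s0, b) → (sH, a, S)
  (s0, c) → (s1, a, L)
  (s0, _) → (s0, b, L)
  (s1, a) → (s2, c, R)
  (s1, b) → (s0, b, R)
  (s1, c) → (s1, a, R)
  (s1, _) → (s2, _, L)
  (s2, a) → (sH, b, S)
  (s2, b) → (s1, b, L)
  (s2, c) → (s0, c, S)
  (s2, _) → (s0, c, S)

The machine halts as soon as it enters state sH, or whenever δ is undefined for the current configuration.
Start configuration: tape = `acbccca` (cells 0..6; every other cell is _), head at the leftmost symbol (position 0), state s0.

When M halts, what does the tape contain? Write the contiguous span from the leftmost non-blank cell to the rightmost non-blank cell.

aabaacb

state=s0 head=0 tape=[a]cbccca   (s0,a)→(s0,c,R)
state=s0 head=1 tape=c[c]bccca   (s0,c)→(s1,a,L)
state=s1 head=0 tape=[c]abccca   (s1,c)→(s1,a,R)
state=s1 head=1 tape=a[a]bccca   (s1,a)→(s2,c,R)
state=s2 head=2 tape=ac[b]ccca   (s2,b)→(s1,b,L)
state=s1 head=1 tape=a[c]bccca   (s1,c)→(s1,a,R)
state=s1 head=2 tape=aa[b]ccca   (s1,b)→(s0,b,R)
state=s0 head=3 tape=aab[c]cca   (s0,c)→(s1,a,L)
state=s1 head=2 tape=aa[b]acca   (s1,b)→(s0,b,R)
state=s0 head=3 tape=aab[a]cca   (s0,a)→(s0,c,R)
state=s0 head=4 tape=aabc[c]ca   (s0,c)→(s1,a,L)
state=s1 head=3 tape=aab[c]aca   (s1,c)→(s1,a,R)
state=s1 head=4 tape=aaba[a]ca   (s1,a)→(s2,c,R)
state=s2 head=5 tape=aabac[c]a   (s2,c)→(s0,c,S)
state=s0 head=5 tape=aabac[c]a   (s0,c)→(s1,a,L)
state=s1 head=4 tape=aaba[c]aa   (s1,c)→(s1,a,R)
state=s1 head=5 tape=aabaa[a]a   (s1,a)→(s2,c,R)
state=s2 head=6 tape=aabaac[a]   (s2,a)→(sH,b,S)
state=sH head=6 tape=aabaac[b]
The non-blank tape span at halt is aabaacb.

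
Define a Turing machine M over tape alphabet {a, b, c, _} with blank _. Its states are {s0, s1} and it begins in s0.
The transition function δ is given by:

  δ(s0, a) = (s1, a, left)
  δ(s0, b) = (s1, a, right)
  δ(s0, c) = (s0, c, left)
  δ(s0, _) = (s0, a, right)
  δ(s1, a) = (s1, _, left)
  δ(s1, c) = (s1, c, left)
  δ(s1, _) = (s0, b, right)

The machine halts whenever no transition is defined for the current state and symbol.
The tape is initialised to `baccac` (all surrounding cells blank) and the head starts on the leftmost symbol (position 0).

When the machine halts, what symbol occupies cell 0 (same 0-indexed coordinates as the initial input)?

s0 | _[b]accac   read b → write a, move right, go to s1
s1 | _a[a]ccac   read a → write _, move left, go to s1
s1 | _[a]_ccac   read a → write _, move left, go to s1
s1 | [_]__ccac   read _ → write b, move right, go to s0
s0 | b[_]_ccac   read _ → write a, move right, go to s0
s0 | ba[_]ccac   read _ → write a, move right, go to s0
s0 | baa[c]cac   read c → write c, move left, go to s0
s0 | ba[a]ccac   read a → write a, move left, go to s1
s1 | b[a]accac   read a → write _, move left, go to s1
s1 | [b]_accac
Cell 0 holds _ when M halts.

_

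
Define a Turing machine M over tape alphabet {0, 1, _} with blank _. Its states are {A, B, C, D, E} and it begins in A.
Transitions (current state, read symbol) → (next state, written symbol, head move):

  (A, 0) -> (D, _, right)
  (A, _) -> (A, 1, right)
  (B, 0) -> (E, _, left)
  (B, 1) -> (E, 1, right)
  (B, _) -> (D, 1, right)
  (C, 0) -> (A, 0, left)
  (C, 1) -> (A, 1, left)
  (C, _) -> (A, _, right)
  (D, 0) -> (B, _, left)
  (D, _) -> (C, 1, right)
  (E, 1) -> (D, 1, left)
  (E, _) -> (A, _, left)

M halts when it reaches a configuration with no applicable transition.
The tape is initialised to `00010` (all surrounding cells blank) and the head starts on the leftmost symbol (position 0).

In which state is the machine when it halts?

A | [0]0010   read 0 → write _, move right, go to D
D | _[0]010   read 0 → write _, move left, go to B
B | [_]_010   read _ → write 1, move right, go to D
D | 1[_]010   read _ → write 1, move right, go to C
C | 11[0]10   read 0 → write 0, move left, go to A
A | 1[1]010
No transition is defined for (A, 1); M halts in state A.

A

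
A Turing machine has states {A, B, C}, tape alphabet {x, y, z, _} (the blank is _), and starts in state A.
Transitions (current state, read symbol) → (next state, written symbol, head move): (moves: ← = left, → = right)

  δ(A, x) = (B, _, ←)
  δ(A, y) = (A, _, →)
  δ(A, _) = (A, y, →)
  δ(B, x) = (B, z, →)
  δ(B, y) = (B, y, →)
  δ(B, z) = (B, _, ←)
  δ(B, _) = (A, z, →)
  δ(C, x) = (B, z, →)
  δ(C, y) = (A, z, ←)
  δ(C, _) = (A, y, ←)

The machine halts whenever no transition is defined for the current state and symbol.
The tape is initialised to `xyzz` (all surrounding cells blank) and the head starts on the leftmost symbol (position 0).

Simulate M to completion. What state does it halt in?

state=A head=0 tape=_[x]yzz   (A,x)→(B,_,←)
state=B head=-1 tape=[_]_yzz   (B,_)→(A,z,→)
state=A head=0 tape=z[_]yzz   (A,_)→(A,y,→)
state=A head=1 tape=zy[y]zz   (A,y)→(A,_,→)
state=A head=2 tape=zy_[z]z
No transition is defined for (A, z); M halts in state A.

A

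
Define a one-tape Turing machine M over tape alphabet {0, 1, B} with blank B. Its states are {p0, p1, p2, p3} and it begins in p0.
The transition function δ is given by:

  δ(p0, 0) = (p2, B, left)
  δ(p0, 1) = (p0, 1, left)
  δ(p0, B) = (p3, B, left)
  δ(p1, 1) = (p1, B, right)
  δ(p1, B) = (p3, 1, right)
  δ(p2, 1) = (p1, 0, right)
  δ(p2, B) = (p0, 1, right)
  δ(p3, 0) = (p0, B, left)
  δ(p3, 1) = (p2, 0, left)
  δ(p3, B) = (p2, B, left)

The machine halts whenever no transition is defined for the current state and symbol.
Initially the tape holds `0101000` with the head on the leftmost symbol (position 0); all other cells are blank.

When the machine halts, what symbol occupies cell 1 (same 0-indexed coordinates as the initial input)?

state=p0 head=0 tape=BB[0]101000   (p0,0)→(p2,B,left)
state=p2 head=-1 tape=B[B]B101000   (p2,B)→(p0,1,right)
state=p0 head=0 tape=B1[B]101000   (p0,B)→(p3,B,left)
state=p3 head=-1 tape=B[1]B101000   (p3,1)→(p2,0,left)
state=p2 head=-2 tape=[B]0B101000   (p2,B)→(p0,1,right)
state=p0 head=-1 tape=1[0]B101000   (p0,0)→(p2,B,left)
state=p2 head=-2 tape=[1]BB101000   (p2,1)→(p1,0,right)
state=p1 head=-1 tape=0[B]B101000   (p1,B)→(p3,1,right)
state=p3 head=0 tape=01[B]101000   (p3,B)→(p2,B,left)
state=p2 head=-1 tape=0[1]B101000   (p2,1)→(p1,0,right)
state=p1 head=0 tape=00[B]101000   (p1,B)→(p3,1,right)
state=p3 head=1 tape=001[1]01000   (p3,1)→(p2,0,left)
state=p2 head=0 tape=00[1]001000   (p2,1)→(p1,0,right)
state=p1 head=1 tape=000[0]01000
Cell 1 holds 0 when M halts.

0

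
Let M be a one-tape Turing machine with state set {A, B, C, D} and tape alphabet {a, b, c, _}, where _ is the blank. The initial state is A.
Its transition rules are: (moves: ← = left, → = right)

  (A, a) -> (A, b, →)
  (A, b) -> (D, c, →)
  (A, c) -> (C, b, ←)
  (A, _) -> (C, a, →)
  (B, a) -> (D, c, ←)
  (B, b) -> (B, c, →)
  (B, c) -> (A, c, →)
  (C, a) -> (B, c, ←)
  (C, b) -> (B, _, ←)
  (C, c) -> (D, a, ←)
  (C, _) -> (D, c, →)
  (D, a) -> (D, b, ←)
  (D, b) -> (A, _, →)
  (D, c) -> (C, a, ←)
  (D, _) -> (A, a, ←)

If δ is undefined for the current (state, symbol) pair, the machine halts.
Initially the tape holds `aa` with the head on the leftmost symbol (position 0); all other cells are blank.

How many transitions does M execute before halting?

15

state=A head=0 tape=_[a]a___   (A,a)→(A,b,→)
state=A head=1 tape=_b[a]___   (A,a)→(A,b,→)
state=A head=2 tape=_bb[_]__   (A,_)→(C,a,→)
state=C head=3 tape=_bba[_]_   (C,_)→(D,c,→)
state=D head=4 tape=_bbac[_]   (D,_)→(A,a,←)
state=A head=3 tape=_bba[c]a   (A,c)→(C,b,←)
state=C head=2 tape=_bb[a]ba   (C,a)→(B,c,←)
state=B head=1 tape=_b[b]cba   (B,b)→(B,c,→)
state=B head=2 tape=_bc[c]ba   (B,c)→(A,c,→)
state=A head=3 tape=_bcc[b]a   (A,b)→(D,c,→)
state=D head=4 tape=_bccc[a]   (D,a)→(D,b,←)
state=D head=3 tape=_bcc[c]b   (D,c)→(C,a,←)
state=C head=2 tape=_bc[c]ab   (C,c)→(D,a,←)
state=D head=1 tape=_b[c]aab   (D,c)→(C,a,←)
state=C head=0 tape=_[b]aaab   (C,b)→(B,_,←)
state=B head=-1 tape=[_]_aaab
M halts after 15 transitions.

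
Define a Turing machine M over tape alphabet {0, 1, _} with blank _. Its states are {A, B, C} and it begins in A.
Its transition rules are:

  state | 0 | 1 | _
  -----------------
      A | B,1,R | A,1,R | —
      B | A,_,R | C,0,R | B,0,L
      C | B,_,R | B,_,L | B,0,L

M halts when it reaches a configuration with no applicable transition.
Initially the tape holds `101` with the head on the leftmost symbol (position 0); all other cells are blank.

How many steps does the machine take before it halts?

A | [1]01____   read 1 → write 1, move R, go to A
A | 1[0]1____   read 0 → write 1, move R, go to B
B | 11[1]____   read 1 → write 0, move R, go to C
C | 110[_]___   read _ → write 0, move L, go to B
B | 11[0]0___   read 0 → write _, move R, go to A
A | 11_[0]___   read 0 → write 1, move R, go to B
B | 11_1[_]__   read _ → write 0, move L, go to B
B | 11_[1]0__   read 1 → write 0, move R, go to C
C | 11_0[0]__   read 0 → write _, move R, go to B
B | 11_0_[_]_   read _ → write 0, move L, go to B
B | 11_0[_]0_   read _ → write 0, move L, go to B
B | 11_[0]00_   read 0 → write _, move R, go to A
A | 11__[0]0_   read 0 → write 1, move R, go to B
B | 11__1[0]_   read 0 → write _, move R, go to A
A | 11__1_[_]
M halts after 14 transitions.

14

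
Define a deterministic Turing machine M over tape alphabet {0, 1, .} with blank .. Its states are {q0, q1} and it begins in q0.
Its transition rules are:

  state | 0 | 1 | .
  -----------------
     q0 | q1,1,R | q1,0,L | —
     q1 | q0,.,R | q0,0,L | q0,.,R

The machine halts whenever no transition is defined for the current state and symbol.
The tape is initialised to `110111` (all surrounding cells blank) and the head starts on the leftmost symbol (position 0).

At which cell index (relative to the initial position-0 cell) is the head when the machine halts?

6

state=q0 head=0 tape=.[1]10111.   (q0,1)→(q1,0,L)
state=q1 head=-1 tape=[.]010111.   (q1,.)→(q0,.,R)
state=q0 head=0 tape=.[0]10111.   (q0,0)→(q1,1,R)
state=q1 head=1 tape=.1[1]0111.   (q1,1)→(q0,0,L)
state=q0 head=0 tape=.[1]00111.   (q0,1)→(q1,0,L)
state=q1 head=-1 tape=[.]000111.   (q1,.)→(q0,.,R)
state=q0 head=0 tape=.[0]00111.   (q0,0)→(q1,1,R)
state=q1 head=1 tape=.1[0]0111.   (q1,0)→(q0,.,R)
state=q0 head=2 tape=.1.[0]111.   (q0,0)→(q1,1,R)
state=q1 head=3 tape=.1.1[1]11.   (q1,1)→(q0,0,L)
state=q0 head=2 tape=.1.[1]011.   (q0,1)→(q1,0,L)
state=q1 head=1 tape=.1[.]0011.   (q1,.)→(q0,.,R)
state=q0 head=2 tape=.1.[0]011.   (q0,0)→(q1,1,R)
state=q1 head=3 tape=.1.1[0]11.   (q1,0)→(q0,.,R)
state=q0 head=4 tape=.1.1.[1]1.   (q0,1)→(q1,0,L)
state=q1 head=3 tape=.1.1[.]01.   (q1,.)→(q0,.,R)
state=q0 head=4 tape=.1.1.[0]1.   (q0,0)→(q1,1,R)
state=q1 head=5 tape=.1.1.1[1].   (q1,1)→(q0,0,L)
state=q0 head=4 tape=.1.1.[1]0.   (q0,1)→(q1,0,L)
state=q1 head=3 tape=.1.1[.]00.   (q1,.)→(q0,.,R)
state=q0 head=4 tape=.1.1.[0]0.   (q0,0)→(q1,1,R)
state=q1 head=5 tape=.1.1.1[0].   (q1,0)→(q0,.,R)
state=q0 head=6 tape=.1.1.1.[.]
At halt the head is at cell 6.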